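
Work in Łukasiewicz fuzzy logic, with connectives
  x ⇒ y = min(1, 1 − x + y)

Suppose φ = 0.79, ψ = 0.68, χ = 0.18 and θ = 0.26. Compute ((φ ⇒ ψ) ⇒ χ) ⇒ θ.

φ ⇒ ψ = min(1, 1 − 0.79 + 0.68) = min(1, 0.89) = 0.89
(φ ⇒ ψ) ⇒ χ = min(1, 1 − 0.89 + 0.18) = min(1, 0.29) = 0.29
((φ ⇒ ψ) ⇒ χ) ⇒ θ = min(1, 1 − 0.29 + 0.26) = min(1, 0.97) = 0.97

0.97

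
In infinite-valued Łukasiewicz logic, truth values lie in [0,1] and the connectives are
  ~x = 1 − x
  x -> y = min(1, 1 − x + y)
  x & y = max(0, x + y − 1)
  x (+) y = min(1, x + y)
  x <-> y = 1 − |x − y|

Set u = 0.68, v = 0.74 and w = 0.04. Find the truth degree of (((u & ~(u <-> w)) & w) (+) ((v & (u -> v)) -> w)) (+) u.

0.98

u <-> w = 1 − |0.68 − 0.04| = 1 − 0.64 = 0.36
~(u <-> w) = 1 − 0.36 = 0.64
u & ~(u <-> w) = max(0, 0.68 + 0.64 − 1) = max(0, 0.32) = 0.32
(u & ~(u <-> w)) & w = max(0, 0.32 + 0.04 − 1) = max(0, -0.64) = 0.00
u -> v = min(1, 1 − 0.68 + 0.74) = min(1, 1.06) = 1.00
v & (u -> v) = max(0, 0.74 + 1.00 − 1) = max(0, 0.74) = 0.74
(v & (u -> v)) -> w = min(1, 1 − 0.74 + 0.04) = min(1, 0.30) = 0.30
((u & ~(u <-> w)) & w) (+) ((v & (u -> v)) -> w) = min(1, 0.00 + 0.30) = min(1, 0.30) = 0.30
(((u & ~(u <-> w)) & w) (+) ((v & (u -> v)) -> w)) (+) u = min(1, 0.30 + 0.68) = min(1, 0.98) = 0.98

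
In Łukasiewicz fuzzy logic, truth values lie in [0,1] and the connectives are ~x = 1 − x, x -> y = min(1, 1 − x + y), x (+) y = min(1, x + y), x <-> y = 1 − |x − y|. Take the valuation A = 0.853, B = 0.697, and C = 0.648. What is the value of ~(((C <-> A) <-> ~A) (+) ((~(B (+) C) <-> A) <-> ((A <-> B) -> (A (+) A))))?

0.501

C <-> A = 1 − |0.648 − 0.853| = 1 − 0.205 = 0.795
~A = 1 − 0.853 = 0.147
(C <-> A) <-> ~A = 1 − |0.795 − 0.147| = 1 − 0.648 = 0.352
B (+) C = min(1, 0.697 + 0.648) = min(1, 1.345) = 1.000
~(B (+) C) = 1 − 1.000 = 0.000
~(B (+) C) <-> A = 1 − |0.000 − 0.853| = 1 − 0.853 = 0.147
A <-> B = 1 − |0.853 − 0.697| = 1 − 0.156 = 0.844
A (+) A = min(1, 0.853 + 0.853) = min(1, 1.706) = 1.000
(A <-> B) -> (A (+) A) = min(1, 1 − 0.844 + 1.000) = min(1, 1.156) = 1.000
(~(B (+) C) <-> A) <-> ((A <-> B) -> (A (+) A)) = 1 − |0.147 − 1.000| = 1 − 0.853 = 0.147
((C <-> A) <-> ~A) (+) ((~(B (+) C) <-> A) <-> ((A <-> B) -> (A (+) A))) = min(1, 0.352 + 0.147) = min(1, 0.499) = 0.499
~(((C <-> A) <-> ~A) (+) ((~(B (+) C) <-> A) <-> ((A <-> B) -> (A (+) A)))) = 1 − 0.499 = 0.501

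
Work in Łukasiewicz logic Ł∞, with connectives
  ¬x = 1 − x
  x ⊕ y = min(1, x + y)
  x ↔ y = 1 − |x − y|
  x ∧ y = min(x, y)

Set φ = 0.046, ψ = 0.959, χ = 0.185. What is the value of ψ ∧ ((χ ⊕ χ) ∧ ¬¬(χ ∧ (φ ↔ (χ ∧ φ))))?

0.185

χ ⊕ χ = min(1, 0.185 + 0.185) = min(1, 0.370) = 0.370
χ ∧ φ = min(0.185, 0.046) = 0.046
φ ↔ (χ ∧ φ) = 1 − |0.046 − 0.046| = 1 − 0.000 = 1.000
χ ∧ (φ ↔ (χ ∧ φ)) = min(0.185, 1.000) = 0.185
¬(χ ∧ (φ ↔ (χ ∧ φ))) = 1 − 0.185 = 0.815
¬¬(χ ∧ (φ ↔ (χ ∧ φ))) = 1 − 0.815 = 0.185
(χ ⊕ χ) ∧ ¬¬(χ ∧ (φ ↔ (χ ∧ φ))) = min(0.370, 0.185) = 0.185
ψ ∧ ((χ ⊕ χ) ∧ ¬¬(χ ∧ (φ ↔ (χ ∧ φ)))) = min(0.959, 0.185) = 0.185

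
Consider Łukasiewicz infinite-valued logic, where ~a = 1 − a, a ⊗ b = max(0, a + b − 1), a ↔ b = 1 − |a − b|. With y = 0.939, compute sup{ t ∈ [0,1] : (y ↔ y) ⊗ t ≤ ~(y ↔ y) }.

y ↔ y = 1 − |0.939 − 0.939| = 1 − 0.000 = 1.000
So the left factor is y ↔ y = 1.000.
~(y ↔ y) = 1 − 1.000 = 0.000
So the right-hand bound is ~(y ↔ y) = 0.000.
The residuum of the Łukasiewicz t-norm gives the supremum: min(1, 1 − 1.000 + 0.000).
1 − 1.000 + 0.000 = 0.000, so t = min(1, 0.000) = 0.000.
Check: 1.000 ⊗ 0.000 = max(0, 0.000) = 0.000 ≤ 0.000.

0.000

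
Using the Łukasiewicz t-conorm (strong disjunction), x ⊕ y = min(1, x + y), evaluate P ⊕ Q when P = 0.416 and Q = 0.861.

P ⊕ Q = min(1, 0.416 + 0.861) = min(1, 1.277) = 1.000
For comparison, the Gödel t-conorm max(x, y) would give 0.861.

1.000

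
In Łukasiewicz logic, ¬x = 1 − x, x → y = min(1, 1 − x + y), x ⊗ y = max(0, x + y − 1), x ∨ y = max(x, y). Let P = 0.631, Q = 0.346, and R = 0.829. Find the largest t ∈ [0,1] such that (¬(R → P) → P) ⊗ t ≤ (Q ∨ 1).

R → P = min(1, 1 − 0.829 + 0.631) = min(1, 0.802) = 0.802
¬(R → P) = 1 − 0.802 = 0.198
¬(R → P) → P = min(1, 1 − 0.198 + 0.631) = min(1, 1.433) = 1.000
So the left factor is ¬(R → P) → P = 1.000.
Q ∨ 1 = max(0.346, 1.000) = 1.000
So the right-hand bound is Q ∨ 1 = 1.000.
The residuum of the Łukasiewicz t-norm gives the supremum: min(1, 1 − 1.000 + 1.000).
1 − 1.000 + 1.000 = 1.000, so t = min(1, 1.000) = 1.000.
Check: 1.000 ⊗ 1.000 = max(0, 1.000) = 1.000 ≤ 1.000.

1.000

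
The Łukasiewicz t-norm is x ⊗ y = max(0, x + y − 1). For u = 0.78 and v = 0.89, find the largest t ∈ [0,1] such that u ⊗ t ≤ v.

1.00

The residuum of the Łukasiewicz t-norm gives the supremum: min(1, 1 − 0.78 + 0.89).
1 − 0.78 + 0.89 = 1.11, so t = min(1, 1.11) = 1.00.
Check: 0.78 ⊗ 1.00 = max(0, 0.78) = 0.78 ≤ 0.89.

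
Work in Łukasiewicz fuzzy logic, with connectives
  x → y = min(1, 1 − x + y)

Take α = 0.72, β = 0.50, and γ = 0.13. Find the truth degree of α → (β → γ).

β → γ = min(1, 1 − 0.50 + 0.13) = min(1, 0.63) = 0.63
α → (β → γ) = min(1, 1 − 0.72 + 0.63) = min(1, 0.91) = 0.91

0.91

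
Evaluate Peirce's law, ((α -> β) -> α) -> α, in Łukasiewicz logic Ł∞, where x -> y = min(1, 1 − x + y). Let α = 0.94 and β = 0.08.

α -> β = min(1, 1 − 0.94 + 0.08) = min(1, 0.14) = 0.14
(α -> β) -> α = min(1, 1 − 0.14 + 0.94) = min(1, 1.80) = 1.00
((α -> β) -> α) -> α = min(1, 1 − 1.00 + 0.94) = min(1, 0.94) = 0.94
(The value 0.94 < 1 shows this instance is not satisfied; not a Ł∞-tautology in general.)

0.94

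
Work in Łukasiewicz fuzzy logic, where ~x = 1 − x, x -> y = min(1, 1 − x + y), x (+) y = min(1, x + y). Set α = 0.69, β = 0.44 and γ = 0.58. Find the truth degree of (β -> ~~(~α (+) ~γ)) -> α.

0.69

~α = 1 − 0.69 = 0.31
~γ = 1 − 0.58 = 0.42
~α (+) ~γ = min(1, 0.31 + 0.42) = min(1, 0.73) = 0.73
~(~α (+) ~γ) = 1 − 0.73 = 0.27
~~(~α (+) ~γ) = 1 − 0.27 = 0.73
β -> ~~(~α (+) ~γ) = min(1, 1 − 0.44 + 0.73) = min(1, 1.29) = 1.00
(β -> ~~(~α (+) ~γ)) -> α = min(1, 1 − 1.00 + 0.69) = min(1, 0.69) = 0.69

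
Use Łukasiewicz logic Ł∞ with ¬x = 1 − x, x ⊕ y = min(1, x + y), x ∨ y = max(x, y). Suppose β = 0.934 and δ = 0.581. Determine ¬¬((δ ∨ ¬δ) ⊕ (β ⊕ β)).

1.000

¬δ = 1 − 0.581 = 0.419
δ ∨ ¬δ = max(0.581, 0.419) = 0.581
β ⊕ β = min(1, 0.934 + 0.934) = min(1, 1.868) = 1.000
(δ ∨ ¬δ) ⊕ (β ⊕ β) = min(1, 0.581 + 1.000) = min(1, 1.581) = 1.000
¬((δ ∨ ¬δ) ⊕ (β ⊕ β)) = 1 − 1.000 = 0.000
¬¬((δ ∨ ¬δ) ⊕ (β ⊕ β)) = 1 − 0.000 = 1.000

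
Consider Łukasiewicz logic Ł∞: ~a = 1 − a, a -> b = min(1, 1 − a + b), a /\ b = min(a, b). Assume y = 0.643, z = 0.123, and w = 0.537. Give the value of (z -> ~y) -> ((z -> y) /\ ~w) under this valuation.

0.463

~y = 1 − 0.643 = 0.357
z -> ~y = min(1, 1 − 0.123 + 0.357) = min(1, 1.234) = 1.000
z -> y = min(1, 1 − 0.123 + 0.643) = min(1, 1.520) = 1.000
~w = 1 − 0.537 = 0.463
(z -> y) /\ ~w = min(1.000, 0.463) = 0.463
(z -> ~y) -> ((z -> y) /\ ~w) = min(1, 1 − 1.000 + 0.463) = min(1, 0.463) = 0.463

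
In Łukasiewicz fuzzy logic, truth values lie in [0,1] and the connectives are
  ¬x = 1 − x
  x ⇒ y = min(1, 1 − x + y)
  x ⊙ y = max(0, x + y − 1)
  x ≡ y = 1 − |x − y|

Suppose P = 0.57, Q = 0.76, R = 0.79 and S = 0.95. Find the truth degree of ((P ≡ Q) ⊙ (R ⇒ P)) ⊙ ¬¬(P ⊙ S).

P ≡ Q = 1 − |0.57 − 0.76| = 1 − 0.19 = 0.81
R ⇒ P = min(1, 1 − 0.79 + 0.57) = min(1, 0.78) = 0.78
(P ≡ Q) ⊙ (R ⇒ P) = max(0, 0.81 + 0.78 − 1) = max(0, 0.59) = 0.59
P ⊙ S = max(0, 0.57 + 0.95 − 1) = max(0, 0.52) = 0.52
¬(P ⊙ S) = 1 − 0.52 = 0.48
¬¬(P ⊙ S) = 1 − 0.48 = 0.52
((P ≡ Q) ⊙ (R ⇒ P)) ⊙ ¬¬(P ⊙ S) = max(0, 0.59 + 0.52 − 1) = max(0, 0.11) = 0.11

0.11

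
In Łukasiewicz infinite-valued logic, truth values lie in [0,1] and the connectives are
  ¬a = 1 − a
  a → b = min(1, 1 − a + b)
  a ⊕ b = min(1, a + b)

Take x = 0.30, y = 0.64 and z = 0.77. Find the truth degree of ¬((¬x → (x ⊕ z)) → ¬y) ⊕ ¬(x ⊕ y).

¬x = 1 − 0.30 = 0.70
x ⊕ z = min(1, 0.30 + 0.77) = min(1, 1.07) = 1.00
¬x → (x ⊕ z) = min(1, 1 − 0.70 + 1.00) = min(1, 1.30) = 1.00
¬y = 1 − 0.64 = 0.36
(¬x → (x ⊕ z)) → ¬y = min(1, 1 − 1.00 + 0.36) = min(1, 0.36) = 0.36
¬((¬x → (x ⊕ z)) → ¬y) = 1 − 0.36 = 0.64
x ⊕ y = min(1, 0.30 + 0.64) = min(1, 0.94) = 0.94
¬(x ⊕ y) = 1 − 0.94 = 0.06
¬((¬x → (x ⊕ z)) → ¬y) ⊕ ¬(x ⊕ y) = min(1, 0.64 + 0.06) = min(1, 0.70) = 0.70

0.70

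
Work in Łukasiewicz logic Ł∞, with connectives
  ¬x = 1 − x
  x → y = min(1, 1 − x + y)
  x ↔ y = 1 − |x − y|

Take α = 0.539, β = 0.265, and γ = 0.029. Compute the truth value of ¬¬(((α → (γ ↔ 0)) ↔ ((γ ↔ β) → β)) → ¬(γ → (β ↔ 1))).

γ ↔ 0 = 1 − |0.029 − 0.000| = 1 − 0.029 = 0.971
α → (γ ↔ 0) = min(1, 1 − 0.539 + 0.971) = min(1, 1.432) = 1.000
γ ↔ β = 1 − |0.029 − 0.265| = 1 − 0.236 = 0.764
(γ ↔ β) → β = min(1, 1 − 0.764 + 0.265) = min(1, 0.501) = 0.501
(α → (γ ↔ 0)) ↔ ((γ ↔ β) → β) = 1 − |1.000 − 0.501| = 1 − 0.499 = 0.501
β ↔ 1 = 1 − |0.265 − 1.000| = 1 − 0.735 = 0.265
γ → (β ↔ 1) = min(1, 1 − 0.029 + 0.265) = min(1, 1.236) = 1.000
¬(γ → (β ↔ 1)) = 1 − 1.000 = 0.000
((α → (γ ↔ 0)) ↔ ((γ ↔ β) → β)) → ¬(γ → (β ↔ 1)) = min(1, 1 − 0.501 + 0.000) = min(1, 0.499) = 0.499
¬(((α → (γ ↔ 0)) ↔ ((γ ↔ β) → β)) → ¬(γ → (β ↔ 1))) = 1 − 0.499 = 0.501
¬¬(((α → (γ ↔ 0)) ↔ ((γ ↔ β) → β)) → ¬(γ → (β ↔ 1))) = 1 − 0.501 = 0.499

0.499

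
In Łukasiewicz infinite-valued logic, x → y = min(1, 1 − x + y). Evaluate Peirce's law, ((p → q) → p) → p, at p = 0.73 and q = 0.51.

0.78

p → q = min(1, 1 − 0.73 + 0.51) = min(1, 0.78) = 0.78
(p → q) → p = min(1, 1 − 0.78 + 0.73) = min(1, 0.95) = 0.95
((p → q) → p) → p = min(1, 1 − 0.95 + 0.73) = min(1, 0.78) = 0.78
(The value 0.78 < 1 shows this instance is not satisfied; not a Ł∞-tautology in general.)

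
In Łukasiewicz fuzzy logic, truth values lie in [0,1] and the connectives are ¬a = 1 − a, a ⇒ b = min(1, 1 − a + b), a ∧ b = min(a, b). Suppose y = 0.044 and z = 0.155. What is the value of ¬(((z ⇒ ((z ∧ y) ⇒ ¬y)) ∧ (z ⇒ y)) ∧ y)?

0.956

z ∧ y = min(0.155, 0.044) = 0.044
¬y = 1 − 0.044 = 0.956
(z ∧ y) ⇒ ¬y = min(1, 1 − 0.044 + 0.956) = min(1, 1.912) = 1.000
z ⇒ ((z ∧ y) ⇒ ¬y) = min(1, 1 − 0.155 + 1.000) = min(1, 1.845) = 1.000
z ⇒ y = min(1, 1 − 0.155 + 0.044) = min(1, 0.889) = 0.889
(z ⇒ ((z ∧ y) ⇒ ¬y)) ∧ (z ⇒ y) = min(1.000, 0.889) = 0.889
((z ⇒ ((z ∧ y) ⇒ ¬y)) ∧ (z ⇒ y)) ∧ y = min(0.889, 0.044) = 0.044
¬(((z ⇒ ((z ∧ y) ⇒ ¬y)) ∧ (z ⇒ y)) ∧ y) = 1 − 0.044 = 0.956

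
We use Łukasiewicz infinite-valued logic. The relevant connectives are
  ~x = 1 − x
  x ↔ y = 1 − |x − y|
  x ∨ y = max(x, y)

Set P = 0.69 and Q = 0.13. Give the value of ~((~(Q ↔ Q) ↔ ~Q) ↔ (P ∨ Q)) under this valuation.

0.56

Q ↔ Q = 1 − |0.13 − 0.13| = 1 − 0.00 = 1.00
~(Q ↔ Q) = 1 − 1.00 = 0.00
~Q = 1 − 0.13 = 0.87
~(Q ↔ Q) ↔ ~Q = 1 − |0.00 − 0.87| = 1 − 0.87 = 0.13
P ∨ Q = max(0.69, 0.13) = 0.69
(~(Q ↔ Q) ↔ ~Q) ↔ (P ∨ Q) = 1 − |0.13 − 0.69| = 1 − 0.56 = 0.44
~((~(Q ↔ Q) ↔ ~Q) ↔ (P ∨ Q)) = 1 − 0.44 = 0.56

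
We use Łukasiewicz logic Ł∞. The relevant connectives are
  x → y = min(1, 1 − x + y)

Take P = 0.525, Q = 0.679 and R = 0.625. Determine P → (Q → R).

Q → R = min(1, 1 − 0.679 + 0.625) = min(1, 0.946) = 0.946
P → (Q → R) = min(1, 1 − 0.525 + 0.946) = min(1, 1.421) = 1.000

1.000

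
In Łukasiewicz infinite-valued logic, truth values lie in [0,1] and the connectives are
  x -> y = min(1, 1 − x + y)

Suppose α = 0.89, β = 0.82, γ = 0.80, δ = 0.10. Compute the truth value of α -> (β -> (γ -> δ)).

0.59

γ -> δ = min(1, 1 − 0.80 + 0.10) = min(1, 0.30) = 0.30
β -> (γ -> δ) = min(1, 1 − 0.82 + 0.30) = min(1, 0.48) = 0.48
α -> (β -> (γ -> δ)) = min(1, 1 − 0.89 + 0.48) = min(1, 0.59) = 0.59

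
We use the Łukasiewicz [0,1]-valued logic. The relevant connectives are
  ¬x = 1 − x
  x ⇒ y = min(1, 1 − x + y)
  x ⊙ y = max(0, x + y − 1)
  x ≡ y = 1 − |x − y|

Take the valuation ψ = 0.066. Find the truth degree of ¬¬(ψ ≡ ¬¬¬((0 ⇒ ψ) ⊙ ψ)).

0 ⇒ ψ = min(1, 1 − 0.000 + 0.066) = min(1, 1.066) = 1.000
(0 ⇒ ψ) ⊙ ψ = max(0, 1.000 + 0.066 − 1) = max(0, 0.066) = 0.066
¬((0 ⇒ ψ) ⊙ ψ) = 1 − 0.066 = 0.934
¬¬((0 ⇒ ψ) ⊙ ψ) = 1 − 0.934 = 0.066
¬¬¬((0 ⇒ ψ) ⊙ ψ) = 1 − 0.066 = 0.934
ψ ≡ ¬¬¬((0 ⇒ ψ) ⊙ ψ) = 1 − |0.066 − 0.934| = 1 − 0.868 = 0.132
¬(ψ ≡ ¬¬¬((0 ⇒ ψ) ⊙ ψ)) = 1 − 0.132 = 0.868
¬¬(ψ ≡ ¬¬¬((0 ⇒ ψ) ⊙ ψ)) = 1 − 0.868 = 0.132

0.132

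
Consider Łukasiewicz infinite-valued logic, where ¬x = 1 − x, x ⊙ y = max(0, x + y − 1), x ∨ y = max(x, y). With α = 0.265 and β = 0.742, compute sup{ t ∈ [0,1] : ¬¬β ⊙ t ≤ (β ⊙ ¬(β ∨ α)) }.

0.258

¬β = 1 − 0.742 = 0.258
¬¬β = 1 − 0.258 = 0.742
So the left factor is ¬¬β = 0.742.
β ∨ α = max(0.742, 0.265) = 0.742
¬(β ∨ α) = 1 − 0.742 = 0.258
β ⊙ ¬(β ∨ α) = max(0, 0.742 + 0.258 − 1) = max(0, 0.000) = 0.000
So the right-hand bound is β ⊙ ¬(β ∨ α) = 0.000.
The residuum of the Łukasiewicz t-norm gives the supremum: min(1, 1 − 0.742 + 0.000).
1 − 0.742 + 0.000 = 0.258, so t = min(1, 0.258) = 0.258.
Check: 0.742 ⊙ 0.258 = max(0, 0.000) = 0.000 ≤ 0.000.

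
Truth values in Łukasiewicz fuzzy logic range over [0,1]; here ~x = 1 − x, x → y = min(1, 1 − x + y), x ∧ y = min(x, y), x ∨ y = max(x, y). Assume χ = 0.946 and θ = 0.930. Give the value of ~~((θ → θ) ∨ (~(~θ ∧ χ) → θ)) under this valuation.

θ → θ = min(1, 1 − 0.930 + 0.930) = min(1, 1.000) = 1.000
~θ = 1 − 0.930 = 0.070
~θ ∧ χ = min(0.070, 0.946) = 0.070
~(~θ ∧ χ) = 1 − 0.070 = 0.930
~(~θ ∧ χ) → θ = min(1, 1 − 0.930 + 0.930) = min(1, 1.000) = 1.000
(θ → θ) ∨ (~(~θ ∧ χ) → θ) = max(1.000, 1.000) = 1.000
~((θ → θ) ∨ (~(~θ ∧ χ) → θ)) = 1 − 1.000 = 0.000
~~((θ → θ) ∨ (~(~θ ∧ χ) → θ)) = 1 − 0.000 = 1.000

1.000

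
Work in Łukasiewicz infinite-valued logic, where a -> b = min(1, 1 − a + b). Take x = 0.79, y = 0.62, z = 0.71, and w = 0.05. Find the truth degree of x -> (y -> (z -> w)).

0.93

z -> w = min(1, 1 − 0.71 + 0.05) = min(1, 0.34) = 0.34
y -> (z -> w) = min(1, 1 − 0.62 + 0.34) = min(1, 0.72) = 0.72
x -> (y -> (z -> w)) = min(1, 1 − 0.79 + 0.72) = min(1, 0.93) = 0.93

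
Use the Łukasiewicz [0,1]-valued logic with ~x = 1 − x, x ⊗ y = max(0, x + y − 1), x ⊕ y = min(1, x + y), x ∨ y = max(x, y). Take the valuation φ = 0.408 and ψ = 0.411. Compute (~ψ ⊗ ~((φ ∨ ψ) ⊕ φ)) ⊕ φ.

~ψ = 1 − 0.411 = 0.589
φ ∨ ψ = max(0.408, 0.411) = 0.411
(φ ∨ ψ) ⊕ φ = min(1, 0.411 + 0.408) = min(1, 0.819) = 0.819
~((φ ∨ ψ) ⊕ φ) = 1 − 0.819 = 0.181
~ψ ⊗ ~((φ ∨ ψ) ⊕ φ) = max(0, 0.589 + 0.181 − 1) = max(0, -0.230) = 0.000
(~ψ ⊗ ~((φ ∨ ψ) ⊕ φ)) ⊕ φ = min(1, 0.000 + 0.408) = min(1, 0.408) = 0.408

0.408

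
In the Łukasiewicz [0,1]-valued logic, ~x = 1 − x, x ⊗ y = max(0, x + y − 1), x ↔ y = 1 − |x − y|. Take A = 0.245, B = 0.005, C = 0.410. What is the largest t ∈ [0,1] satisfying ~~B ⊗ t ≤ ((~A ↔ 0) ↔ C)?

~B = 1 − 0.005 = 0.995
~~B = 1 − 0.995 = 0.005
So the left factor is ~~B = 0.005.
~A = 1 − 0.245 = 0.755
~A ↔ 0 = 1 − |0.755 − 0.000| = 1 − 0.755 = 0.245
(~A ↔ 0) ↔ C = 1 − |0.245 − 0.410| = 1 − 0.165 = 0.835
So the right-hand bound is (~A ↔ 0) ↔ C = 0.835.
The residuum of the Łukasiewicz t-norm gives the supremum: min(1, 1 − 0.005 + 0.835).
1 − 0.005 + 0.835 = 1.830, so t = min(1, 1.830) = 1.000.
Check: 0.005 ⊗ 1.000 = max(0, 0.005) = 0.005 ≤ 0.835.

1.000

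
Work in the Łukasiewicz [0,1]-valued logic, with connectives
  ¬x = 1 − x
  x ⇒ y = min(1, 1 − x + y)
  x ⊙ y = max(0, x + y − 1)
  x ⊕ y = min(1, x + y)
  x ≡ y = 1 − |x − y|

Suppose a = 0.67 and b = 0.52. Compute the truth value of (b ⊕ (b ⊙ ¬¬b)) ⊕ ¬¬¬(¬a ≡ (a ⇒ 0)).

¬b = 1 − 0.52 = 0.48
¬¬b = 1 − 0.48 = 0.52
b ⊙ ¬¬b = max(0, 0.52 + 0.52 − 1) = max(0, 0.04) = 0.04
b ⊕ (b ⊙ ¬¬b) = min(1, 0.52 + 0.04) = min(1, 0.56) = 0.56
¬a = 1 − 0.67 = 0.33
a ⇒ 0 = min(1, 1 − 0.67 + 0.00) = min(1, 0.33) = 0.33
¬a ≡ (a ⇒ 0) = 1 − |0.33 − 0.33| = 1 − 0.00 = 1.00
¬(¬a ≡ (a ⇒ 0)) = 1 − 1.00 = 0.00
¬¬(¬a ≡ (a ⇒ 0)) = 1 − 0.00 = 1.00
¬¬¬(¬a ≡ (a ⇒ 0)) = 1 − 1.00 = 0.00
(b ⊕ (b ⊙ ¬¬b)) ⊕ ¬¬¬(¬a ≡ (a ⇒ 0)) = min(1, 0.56 + 0.00) = min(1, 0.56) = 0.56

0.56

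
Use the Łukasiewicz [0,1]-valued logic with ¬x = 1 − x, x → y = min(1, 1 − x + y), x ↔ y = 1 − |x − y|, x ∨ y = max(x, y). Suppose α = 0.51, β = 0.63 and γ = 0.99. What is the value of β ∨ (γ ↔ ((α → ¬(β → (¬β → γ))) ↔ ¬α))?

0.99

¬β = 1 − 0.63 = 0.37
¬β → γ = min(1, 1 − 0.37 + 0.99) = min(1, 1.62) = 1.00
β → (¬β → γ) = min(1, 1 − 0.63 + 1.00) = min(1, 1.37) = 1.00
¬(β → (¬β → γ)) = 1 − 1.00 = 0.00
α → ¬(β → (¬β → γ)) = min(1, 1 − 0.51 + 0.00) = min(1, 0.49) = 0.49
¬α = 1 − 0.51 = 0.49
(α → ¬(β → (¬β → γ))) ↔ ¬α = 1 − |0.49 − 0.49| = 1 − 0.00 = 1.00
γ ↔ ((α → ¬(β → (¬β → γ))) ↔ ¬α) = 1 − |0.99 − 1.00| = 1 − 0.01 = 0.99
β ∨ (γ ↔ ((α → ¬(β → (¬β → γ))) ↔ ¬α)) = max(0.63, 0.99) = 0.99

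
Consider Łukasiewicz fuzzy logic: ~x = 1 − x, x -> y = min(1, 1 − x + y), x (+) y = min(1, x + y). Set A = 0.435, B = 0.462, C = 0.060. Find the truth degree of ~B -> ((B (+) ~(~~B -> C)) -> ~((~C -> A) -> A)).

~B = 1 − 0.462 = 0.538
~~B = 1 − 0.538 = 0.462
~~B -> C = min(1, 1 − 0.462 + 0.060) = min(1, 0.598) = 0.598
~(~~B -> C) = 1 − 0.598 = 0.402
B (+) ~(~~B -> C) = min(1, 0.462 + 0.402) = min(1, 0.864) = 0.864
~C = 1 − 0.060 = 0.940
~C -> A = min(1, 1 − 0.940 + 0.435) = min(1, 0.495) = 0.495
(~C -> A) -> A = min(1, 1 − 0.495 + 0.435) = min(1, 0.940) = 0.940
~((~C -> A) -> A) = 1 − 0.940 = 0.060
(B (+) ~(~~B -> C)) -> ~((~C -> A) -> A) = min(1, 1 − 0.864 + 0.060) = min(1, 0.196) = 0.196
~B -> ((B (+) ~(~~B -> C)) -> ~((~C -> A) -> A)) = min(1, 1 − 0.538 + 0.196) = min(1, 0.658) = 0.658

0.658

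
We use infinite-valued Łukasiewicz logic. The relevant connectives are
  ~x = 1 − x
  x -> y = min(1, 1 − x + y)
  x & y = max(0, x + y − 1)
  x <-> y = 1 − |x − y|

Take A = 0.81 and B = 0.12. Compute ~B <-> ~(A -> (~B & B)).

0.93

~B = 1 − 0.12 = 0.88
~B & B = max(0, 0.88 + 0.12 − 1) = max(0, 0.00) = 0.00
A -> (~B & B) = min(1, 1 − 0.81 + 0.00) = min(1, 0.19) = 0.19
~(A -> (~B & B)) = 1 − 0.19 = 0.81
~B <-> ~(A -> (~B & B)) = 1 − |0.88 − 0.81| = 1 − 0.07 = 0.93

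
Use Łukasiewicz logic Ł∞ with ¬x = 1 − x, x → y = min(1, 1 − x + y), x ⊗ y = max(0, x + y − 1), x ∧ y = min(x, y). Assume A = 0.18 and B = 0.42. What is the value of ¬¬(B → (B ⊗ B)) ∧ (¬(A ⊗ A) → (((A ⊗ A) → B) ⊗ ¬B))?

0.58

B ⊗ B = max(0, 0.42 + 0.42 − 1) = max(0, -0.16) = 0.00
B → (B ⊗ B) = min(1, 1 − 0.42 + 0.00) = min(1, 0.58) = 0.58
¬(B → (B ⊗ B)) = 1 − 0.58 = 0.42
¬¬(B → (B ⊗ B)) = 1 − 0.42 = 0.58
A ⊗ A = max(0, 0.18 + 0.18 − 1) = max(0, -0.64) = 0.00
¬(A ⊗ A) = 1 − 0.00 = 1.00
(A ⊗ A) → B = min(1, 1 − 0.00 + 0.42) = min(1, 1.42) = 1.00
¬B = 1 − 0.42 = 0.58
((A ⊗ A) → B) ⊗ ¬B = max(0, 1.00 + 0.58 − 1) = max(0, 0.58) = 0.58
¬(A ⊗ A) → (((A ⊗ A) → B) ⊗ ¬B) = min(1, 1 − 1.00 + 0.58) = min(1, 0.58) = 0.58
¬¬(B → (B ⊗ B)) ∧ (¬(A ⊗ A) → (((A ⊗ A) → B) ⊗ ¬B)) = min(0.58, 0.58) = 0.58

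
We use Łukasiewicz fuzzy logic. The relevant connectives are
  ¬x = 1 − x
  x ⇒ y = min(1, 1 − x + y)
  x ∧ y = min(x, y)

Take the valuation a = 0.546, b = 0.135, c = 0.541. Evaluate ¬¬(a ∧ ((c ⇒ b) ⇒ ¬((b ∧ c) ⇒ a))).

c ⇒ b = min(1, 1 − 0.541 + 0.135) = min(1, 0.594) = 0.594
b ∧ c = min(0.135, 0.541) = 0.135
(b ∧ c) ⇒ a = min(1, 1 − 0.135 + 0.546) = min(1, 1.411) = 1.000
¬((b ∧ c) ⇒ a) = 1 − 1.000 = 0.000
(c ⇒ b) ⇒ ¬((b ∧ c) ⇒ a) = min(1, 1 − 0.594 + 0.000) = min(1, 0.406) = 0.406
a ∧ ((c ⇒ b) ⇒ ¬((b ∧ c) ⇒ a)) = min(0.546, 0.406) = 0.406
¬(a ∧ ((c ⇒ b) ⇒ ¬((b ∧ c) ⇒ a))) = 1 − 0.406 = 0.594
¬¬(a ∧ ((c ⇒ b) ⇒ ¬((b ∧ c) ⇒ a))) = 1 − 0.594 = 0.406

0.406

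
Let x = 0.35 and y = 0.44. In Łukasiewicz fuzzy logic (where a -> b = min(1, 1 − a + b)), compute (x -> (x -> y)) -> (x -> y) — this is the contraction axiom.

x -> y = min(1, 1 − 0.35 + 0.44) = min(1, 1.09) = 1.00
x -> (x -> y) = min(1, 1 − 0.35 + 1.00) = min(1, 1.65) = 1.00
(x -> (x -> y)) -> (x -> y) = min(1, 1 − 1.00 + 1.00) = min(1, 1.00) = 1.00

1.00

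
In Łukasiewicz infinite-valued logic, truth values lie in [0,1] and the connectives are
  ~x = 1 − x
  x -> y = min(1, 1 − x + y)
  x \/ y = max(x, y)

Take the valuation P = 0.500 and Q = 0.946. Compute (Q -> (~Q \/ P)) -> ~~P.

0.946

~Q = 1 − 0.946 = 0.054
~Q \/ P = max(0.054, 0.500) = 0.500
Q -> (~Q \/ P) = min(1, 1 − 0.946 + 0.500) = min(1, 0.554) = 0.554
~P = 1 − 0.500 = 0.500
~~P = 1 − 0.500 = 0.500
(Q -> (~Q \/ P)) -> ~~P = min(1, 1 − 0.554 + 0.500) = min(1, 0.946) = 0.946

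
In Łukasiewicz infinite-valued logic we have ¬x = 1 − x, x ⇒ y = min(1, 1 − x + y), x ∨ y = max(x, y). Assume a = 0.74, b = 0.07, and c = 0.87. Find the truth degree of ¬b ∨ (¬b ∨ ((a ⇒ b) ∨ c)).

¬b = 1 − 0.07 = 0.93
a ⇒ b = min(1, 1 − 0.74 + 0.07) = min(1, 0.33) = 0.33
(a ⇒ b) ∨ c = max(0.33, 0.87) = 0.87
¬b ∨ ((a ⇒ b) ∨ c) = max(0.93, 0.87) = 0.93
¬b ∨ (¬b ∨ ((a ⇒ b) ∨ c)) = max(0.93, 0.93) = 0.93

0.93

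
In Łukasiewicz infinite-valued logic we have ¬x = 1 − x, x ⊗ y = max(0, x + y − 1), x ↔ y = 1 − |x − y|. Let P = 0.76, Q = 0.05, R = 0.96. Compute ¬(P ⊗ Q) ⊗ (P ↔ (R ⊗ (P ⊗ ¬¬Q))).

0.24

P ⊗ Q = max(0, 0.76 + 0.05 − 1) = max(0, -0.19) = 0.00
¬(P ⊗ Q) = 1 − 0.00 = 1.00
¬Q = 1 − 0.05 = 0.95
¬¬Q = 1 − 0.95 = 0.05
P ⊗ ¬¬Q = max(0, 0.76 + 0.05 − 1) = max(0, -0.19) = 0.00
R ⊗ (P ⊗ ¬¬Q) = max(0, 0.96 + 0.00 − 1) = max(0, -0.04) = 0.00
P ↔ (R ⊗ (P ⊗ ¬¬Q)) = 1 − |0.76 − 0.00| = 1 − 0.76 = 0.24
¬(P ⊗ Q) ⊗ (P ↔ (R ⊗ (P ⊗ ¬¬Q))) = max(0, 1.00 + 0.24 − 1) = max(0, 0.24) = 0.24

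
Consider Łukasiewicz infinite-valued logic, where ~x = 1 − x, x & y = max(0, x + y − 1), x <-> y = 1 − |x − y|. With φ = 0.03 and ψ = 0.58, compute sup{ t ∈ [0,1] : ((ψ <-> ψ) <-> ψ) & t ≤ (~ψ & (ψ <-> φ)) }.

0.42

ψ <-> ψ = 1 − |0.58 − 0.58| = 1 − 0.00 = 1.00
(ψ <-> ψ) <-> ψ = 1 − |1.00 − 0.58| = 1 − 0.42 = 0.58
So the left factor is (ψ <-> ψ) <-> ψ = 0.58.
~ψ = 1 − 0.58 = 0.42
ψ <-> φ = 1 − |0.58 − 0.03| = 1 − 0.55 = 0.45
~ψ & (ψ <-> φ) = max(0, 0.42 + 0.45 − 1) = max(0, -0.13) = 0.00
So the right-hand bound is ~ψ & (ψ <-> φ) = 0.00.
The residuum of the Łukasiewicz t-norm gives the supremum: min(1, 1 − 0.58 + 0.00).
1 − 0.58 + 0.00 = 0.42, so t = min(1, 0.42) = 0.42.
Check: 0.58 & 0.42 = max(0, 0.00) = 0.00 ≤ 0.00.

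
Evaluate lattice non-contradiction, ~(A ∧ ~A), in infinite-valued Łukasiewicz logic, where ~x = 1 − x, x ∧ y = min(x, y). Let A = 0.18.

0.82

~A = 1 − 0.18 = 0.82
A ∧ ~A = min(0.18, 0.82) = 0.18
~(A ∧ ~A) = 1 − 0.18 = 0.82
(The value 0.82 < 1 shows this instance is not satisfied; not a Ł∞-tautology — its value is 1 − min(a, 1−a).)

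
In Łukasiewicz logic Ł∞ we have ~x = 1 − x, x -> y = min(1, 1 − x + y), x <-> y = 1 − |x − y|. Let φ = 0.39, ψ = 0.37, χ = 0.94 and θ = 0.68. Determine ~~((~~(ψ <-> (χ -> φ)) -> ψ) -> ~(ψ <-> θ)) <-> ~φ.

χ -> φ = min(1, 1 − 0.94 + 0.39) = min(1, 0.45) = 0.45
ψ <-> (χ -> φ) = 1 − |0.37 − 0.45| = 1 − 0.08 = 0.92
~(ψ <-> (χ -> φ)) = 1 − 0.92 = 0.08
~~(ψ <-> (χ -> φ)) = 1 − 0.08 = 0.92
~~(ψ <-> (χ -> φ)) -> ψ = min(1, 1 − 0.92 + 0.37) = min(1, 0.45) = 0.45
ψ <-> θ = 1 − |0.37 − 0.68| = 1 − 0.31 = 0.69
~(ψ <-> θ) = 1 − 0.69 = 0.31
(~~(ψ <-> (χ -> φ)) -> ψ) -> ~(ψ <-> θ) = min(1, 1 − 0.45 + 0.31) = min(1, 0.86) = 0.86
~((~~(ψ <-> (χ -> φ)) -> ψ) -> ~(ψ <-> θ)) = 1 − 0.86 = 0.14
~~((~~(ψ <-> (χ -> φ)) -> ψ) -> ~(ψ <-> θ)) = 1 − 0.14 = 0.86
~φ = 1 − 0.39 = 0.61
~~((~~(ψ <-> (χ -> φ)) -> ψ) -> ~(ψ <-> θ)) <-> ~φ = 1 − |0.86 − 0.61| = 1 − 0.25 = 0.75

0.75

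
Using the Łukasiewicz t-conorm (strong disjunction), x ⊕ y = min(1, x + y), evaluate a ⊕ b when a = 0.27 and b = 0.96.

1.00

a ⊕ b = min(1, 0.27 + 0.96) = min(1, 1.23) = 1.00
For comparison, the Gödel t-conorm max(x, y) would give 0.96.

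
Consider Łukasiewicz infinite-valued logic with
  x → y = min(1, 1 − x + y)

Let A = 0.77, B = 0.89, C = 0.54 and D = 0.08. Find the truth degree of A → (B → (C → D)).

0.88

C → D = min(1, 1 − 0.54 + 0.08) = min(1, 0.54) = 0.54
B → (C → D) = min(1, 1 − 0.89 + 0.54) = min(1, 0.65) = 0.65
A → (B → (C → D)) = min(1, 1 − 0.77 + 0.65) = min(1, 0.88) = 0.88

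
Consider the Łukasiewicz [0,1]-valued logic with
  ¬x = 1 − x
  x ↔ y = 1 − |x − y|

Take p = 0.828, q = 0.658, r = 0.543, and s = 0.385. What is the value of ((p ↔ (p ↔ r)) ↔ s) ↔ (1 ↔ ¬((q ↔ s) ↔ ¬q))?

0.887

p ↔ r = 1 − |0.828 − 0.543| = 1 − 0.285 = 0.715
p ↔ (p ↔ r) = 1 − |0.828 − 0.715| = 1 − 0.113 = 0.887
(p ↔ (p ↔ r)) ↔ s = 1 − |0.887 − 0.385| = 1 − 0.502 = 0.498
q ↔ s = 1 − |0.658 − 0.385| = 1 − 0.273 = 0.727
¬q = 1 − 0.658 = 0.342
(q ↔ s) ↔ ¬q = 1 − |0.727 − 0.342| = 1 − 0.385 = 0.615
¬((q ↔ s) ↔ ¬q) = 1 − 0.615 = 0.385
1 ↔ ¬((q ↔ s) ↔ ¬q) = 1 − |1.000 − 0.385| = 1 − 0.615 = 0.385
((p ↔ (p ↔ r)) ↔ s) ↔ (1 ↔ ¬((q ↔ s) ↔ ¬q)) = 1 − |0.498 − 0.385| = 1 − 0.113 = 0.887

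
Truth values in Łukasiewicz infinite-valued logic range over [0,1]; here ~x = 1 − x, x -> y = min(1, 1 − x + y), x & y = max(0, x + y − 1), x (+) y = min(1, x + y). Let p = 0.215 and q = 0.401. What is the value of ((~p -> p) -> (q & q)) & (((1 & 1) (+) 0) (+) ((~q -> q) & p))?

0.570

~p = 1 − 0.215 = 0.785
~p -> p = min(1, 1 − 0.785 + 0.215) = min(1, 0.430) = 0.430
q & q = max(0, 0.401 + 0.401 − 1) = max(0, -0.198) = 0.000
(~p -> p) -> (q & q) = min(1, 1 − 0.430 + 0.000) = min(1, 0.570) = 0.570
1 & 1 = max(0, 1.000 + 1.000 − 1) = max(0, 1.000) = 1.000
(1 & 1) (+) 0 = min(1, 1.000 + 0.000) = min(1, 1.000) = 1.000
~q = 1 − 0.401 = 0.599
~q -> q = min(1, 1 − 0.599 + 0.401) = min(1, 0.802) = 0.802
(~q -> q) & p = max(0, 0.802 + 0.215 − 1) = max(0, 0.017) = 0.017
((1 & 1) (+) 0) (+) ((~q -> q) & p) = min(1, 1.000 + 0.017) = min(1, 1.017) = 1.000
((~p -> p) -> (q & q)) & (((1 & 1) (+) 0) (+) ((~q -> q) & p)) = max(0, 0.570 + 1.000 − 1) = max(0, 0.570) = 0.570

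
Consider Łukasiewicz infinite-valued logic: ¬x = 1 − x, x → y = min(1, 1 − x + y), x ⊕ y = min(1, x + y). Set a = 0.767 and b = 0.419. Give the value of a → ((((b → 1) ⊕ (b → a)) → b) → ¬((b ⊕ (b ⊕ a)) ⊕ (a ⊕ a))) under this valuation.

0.814

b → 1 = min(1, 1 − 0.419 + 1.000) = min(1, 1.581) = 1.000
b → a = min(1, 1 − 0.419 + 0.767) = min(1, 1.348) = 1.000
(b → 1) ⊕ (b → a) = min(1, 1.000 + 1.000) = min(1, 2.000) = 1.000
((b → 1) ⊕ (b → a)) → b = min(1, 1 − 1.000 + 0.419) = min(1, 0.419) = 0.419
b ⊕ a = min(1, 0.419 + 0.767) = min(1, 1.186) = 1.000
b ⊕ (b ⊕ a) = min(1, 0.419 + 1.000) = min(1, 1.419) = 1.000
a ⊕ a = min(1, 0.767 + 0.767) = min(1, 1.534) = 1.000
(b ⊕ (b ⊕ a)) ⊕ (a ⊕ a) = min(1, 1.000 + 1.000) = min(1, 2.000) = 1.000
¬((b ⊕ (b ⊕ a)) ⊕ (a ⊕ a)) = 1 − 1.000 = 0.000
(((b → 1) ⊕ (b → a)) → b) → ¬((b ⊕ (b ⊕ a)) ⊕ (a ⊕ a)) = min(1, 1 − 0.419 + 0.000) = min(1, 0.581) = 0.581
a → ((((b → 1) ⊕ (b → a)) → b) → ¬((b ⊕ (b ⊕ a)) ⊕ (a ⊕ a))) = min(1, 1 − 0.767 + 0.581) = min(1, 0.814) = 0.814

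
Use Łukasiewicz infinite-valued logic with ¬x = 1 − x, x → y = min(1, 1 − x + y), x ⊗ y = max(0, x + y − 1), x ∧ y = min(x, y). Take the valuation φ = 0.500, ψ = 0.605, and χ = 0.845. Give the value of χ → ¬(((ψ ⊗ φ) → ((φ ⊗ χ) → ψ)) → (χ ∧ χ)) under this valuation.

ψ ⊗ φ = max(0, 0.605 + 0.500 − 1) = max(0, 0.105) = 0.105
φ ⊗ χ = max(0, 0.500 + 0.845 − 1) = max(0, 0.345) = 0.345
(φ ⊗ χ) → ψ = min(1, 1 − 0.345 + 0.605) = min(1, 1.260) = 1.000
(ψ ⊗ φ) → ((φ ⊗ χ) → ψ) = min(1, 1 − 0.105 + 1.000) = min(1, 1.895) = 1.000
χ ∧ χ = min(0.845, 0.845) = 0.845
((ψ ⊗ φ) → ((φ ⊗ χ) → ψ)) → (χ ∧ χ) = min(1, 1 − 1.000 + 0.845) = min(1, 0.845) = 0.845
¬(((ψ ⊗ φ) → ((φ ⊗ χ) → ψ)) → (χ ∧ χ)) = 1 − 0.845 = 0.155
χ → ¬(((ψ ⊗ φ) → ((φ ⊗ χ) → ψ)) → (χ ∧ χ)) = min(1, 1 − 0.845 + 0.155) = min(1, 0.310) = 0.310

0.310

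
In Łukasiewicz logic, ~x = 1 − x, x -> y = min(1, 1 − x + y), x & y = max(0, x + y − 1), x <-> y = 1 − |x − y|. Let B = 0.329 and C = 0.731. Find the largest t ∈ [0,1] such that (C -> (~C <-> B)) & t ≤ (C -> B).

0.598

~C = 1 − 0.731 = 0.269
~C <-> B = 1 − |0.269 − 0.329| = 1 − 0.060 = 0.940
C -> (~C <-> B) = min(1, 1 − 0.731 + 0.940) = min(1, 1.209) = 1.000
So the left factor is C -> (~C <-> B) = 1.000.
C -> B = min(1, 1 − 0.731 + 0.329) = min(1, 0.598) = 0.598
So the right-hand bound is C -> B = 0.598.
The residuum of the Łukasiewicz t-norm gives the supremum: min(1, 1 − 1.000 + 0.598).
1 − 1.000 + 0.598 = 0.598, so t = min(1, 0.598) = 0.598.
Check: 1.000 & 0.598 = max(0, 0.598) = 0.598 ≤ 0.598.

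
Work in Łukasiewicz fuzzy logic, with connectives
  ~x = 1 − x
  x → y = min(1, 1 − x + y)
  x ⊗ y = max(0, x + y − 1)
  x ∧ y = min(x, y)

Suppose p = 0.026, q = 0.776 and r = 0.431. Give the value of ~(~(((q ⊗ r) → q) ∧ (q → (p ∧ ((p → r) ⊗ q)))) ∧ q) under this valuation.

0.250

q ⊗ r = max(0, 0.776 + 0.431 − 1) = max(0, 0.207) = 0.207
(q ⊗ r) → q = min(1, 1 − 0.207 + 0.776) = min(1, 1.569) = 1.000
p → r = min(1, 1 − 0.026 + 0.431) = min(1, 1.405) = 1.000
(p → r) ⊗ q = max(0, 1.000 + 0.776 − 1) = max(0, 0.776) = 0.776
p ∧ ((p → r) ⊗ q) = min(0.026, 0.776) = 0.026
q → (p ∧ ((p → r) ⊗ q)) = min(1, 1 − 0.776 + 0.026) = min(1, 0.250) = 0.250
((q ⊗ r) → q) ∧ (q → (p ∧ ((p → r) ⊗ q))) = min(1.000, 0.250) = 0.250
~(((q ⊗ r) → q) ∧ (q → (p ∧ ((p → r) ⊗ q)))) = 1 − 0.250 = 0.750
~(((q ⊗ r) → q) ∧ (q → (p ∧ ((p → r) ⊗ q)))) ∧ q = min(0.750, 0.776) = 0.750
~(~(((q ⊗ r) → q) ∧ (q → (p ∧ ((p → r) ⊗ q)))) ∧ q) = 1 − 0.750 = 0.250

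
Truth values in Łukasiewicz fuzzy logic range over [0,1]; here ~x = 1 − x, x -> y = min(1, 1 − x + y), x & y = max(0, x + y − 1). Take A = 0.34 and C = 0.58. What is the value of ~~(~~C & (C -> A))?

~C = 1 − 0.58 = 0.42
~~C = 1 − 0.42 = 0.58
C -> A = min(1, 1 − 0.58 + 0.34) = min(1, 0.76) = 0.76
~~C & (C -> A) = max(0, 0.58 + 0.76 − 1) = max(0, 0.34) = 0.34
~(~~C & (C -> A)) = 1 − 0.34 = 0.66
~~(~~C & (C -> A)) = 1 − 0.66 = 0.34

0.34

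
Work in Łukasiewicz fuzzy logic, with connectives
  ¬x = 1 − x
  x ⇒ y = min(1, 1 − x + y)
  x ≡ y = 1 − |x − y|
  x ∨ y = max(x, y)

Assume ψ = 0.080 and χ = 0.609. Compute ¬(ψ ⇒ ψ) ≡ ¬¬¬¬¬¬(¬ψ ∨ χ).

ψ ⇒ ψ = min(1, 1 − 0.080 + 0.080) = min(1, 1.000) = 1.000
¬(ψ ⇒ ψ) = 1 − 1.000 = 0.000
¬ψ = 1 − 0.080 = 0.920
¬ψ ∨ χ = max(0.920, 0.609) = 0.920
¬(¬ψ ∨ χ) = 1 − 0.920 = 0.080
¬¬(¬ψ ∨ χ) = 1 − 0.080 = 0.920
¬¬¬(¬ψ ∨ χ) = 1 − 0.920 = 0.080
¬¬¬¬(¬ψ ∨ χ) = 1 − 0.080 = 0.920
¬¬¬¬¬(¬ψ ∨ χ) = 1 − 0.920 = 0.080
¬¬¬¬¬¬(¬ψ ∨ χ) = 1 − 0.080 = 0.920
¬(ψ ⇒ ψ) ≡ ¬¬¬¬¬¬(¬ψ ∨ χ) = 1 − |0.000 − 0.920| = 1 − 0.920 = 0.080

0.080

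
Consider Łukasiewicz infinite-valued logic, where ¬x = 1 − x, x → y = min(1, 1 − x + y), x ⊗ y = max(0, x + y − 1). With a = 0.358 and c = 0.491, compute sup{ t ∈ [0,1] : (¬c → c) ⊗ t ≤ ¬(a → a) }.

¬c = 1 − 0.491 = 0.509
¬c → c = min(1, 1 − 0.509 + 0.491) = min(1, 0.982) = 0.982
So the left factor is ¬c → c = 0.982.
a → a = min(1, 1 − 0.358 + 0.358) = min(1, 1.000) = 1.000
¬(a → a) = 1 − 1.000 = 0.000
So the right-hand bound is ¬(a → a) = 0.000.
The residuum of the Łukasiewicz t-norm gives the supremum: min(1, 1 − 0.982 + 0.000).
1 − 0.982 + 0.000 = 0.018, so t = min(1, 0.018) = 0.018.
Check: 0.982 ⊗ 0.018 = max(0, 0.000) = 0.000 ≤ 0.000.

0.018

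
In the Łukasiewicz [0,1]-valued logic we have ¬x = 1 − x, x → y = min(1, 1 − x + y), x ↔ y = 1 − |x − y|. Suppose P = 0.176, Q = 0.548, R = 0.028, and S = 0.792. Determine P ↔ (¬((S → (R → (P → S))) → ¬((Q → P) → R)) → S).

P → S = min(1, 1 − 0.176 + 0.792) = min(1, 1.616) = 1.000
R → (P → S) = min(1, 1 − 0.028 + 1.000) = min(1, 1.972) = 1.000
S → (R → (P → S)) = min(1, 1 − 0.792 + 1.000) = min(1, 1.208) = 1.000
Q → P = min(1, 1 − 0.548 + 0.176) = min(1, 0.628) = 0.628
(Q → P) → R = min(1, 1 − 0.628 + 0.028) = min(1, 0.400) = 0.400
¬((Q → P) → R) = 1 − 0.400 = 0.600
(S → (R → (P → S))) → ¬((Q → P) → R) = min(1, 1 − 1.000 + 0.600) = min(1, 0.600) = 0.600
¬((S → (R → (P → S))) → ¬((Q → P) → R)) = 1 − 0.600 = 0.400
¬((S → (R → (P → S))) → ¬((Q → P) → R)) → S = min(1, 1 − 0.400 + 0.792) = min(1, 1.392) = 1.000
P ↔ (¬((S → (R → (P → S))) → ¬((Q → P) → R)) → S) = 1 − |0.176 − 1.000| = 1 − 0.824 = 0.176

0.176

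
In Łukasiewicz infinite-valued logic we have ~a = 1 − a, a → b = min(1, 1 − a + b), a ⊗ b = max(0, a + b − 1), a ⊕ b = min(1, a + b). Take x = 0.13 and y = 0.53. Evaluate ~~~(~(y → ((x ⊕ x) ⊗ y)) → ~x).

0.00

x ⊕ x = min(1, 0.13 + 0.13) = min(1, 0.26) = 0.26
(x ⊕ x) ⊗ y = max(0, 0.26 + 0.53 − 1) = max(0, -0.21) = 0.00
y → ((x ⊕ x) ⊗ y) = min(1, 1 − 0.53 + 0.00) = min(1, 0.47) = 0.47
~(y → ((x ⊕ x) ⊗ y)) = 1 − 0.47 = 0.53
~x = 1 − 0.13 = 0.87
~(y → ((x ⊕ x) ⊗ y)) → ~x = min(1, 1 − 0.53 + 0.87) = min(1, 1.34) = 1.00
~(~(y → ((x ⊕ x) ⊗ y)) → ~x) = 1 − 1.00 = 0.00
~~(~(y → ((x ⊕ x) ⊗ y)) → ~x) = 1 − 0.00 = 1.00
~~~(~(y → ((x ⊕ x) ⊗ y)) → ~x) = 1 − 1.00 = 0.00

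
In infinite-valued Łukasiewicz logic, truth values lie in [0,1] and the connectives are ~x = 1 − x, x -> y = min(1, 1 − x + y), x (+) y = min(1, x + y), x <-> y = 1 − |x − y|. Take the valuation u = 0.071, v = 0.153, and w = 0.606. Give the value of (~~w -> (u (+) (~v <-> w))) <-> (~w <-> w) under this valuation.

~w = 1 − 0.606 = 0.394
~~w = 1 − 0.394 = 0.606
~v = 1 − 0.153 = 0.847
~v <-> w = 1 − |0.847 − 0.606| = 1 − 0.241 = 0.759
u (+) (~v <-> w) = min(1, 0.071 + 0.759) = min(1, 0.830) = 0.830
~~w -> (u (+) (~v <-> w)) = min(1, 1 − 0.606 + 0.830) = min(1, 1.224) = 1.000
~w <-> w = 1 − |0.394 − 0.606| = 1 − 0.212 = 0.788
(~~w -> (u (+) (~v <-> w))) <-> (~w <-> w) = 1 − |1.000 − 0.788| = 1 − 0.212 = 0.788

0.788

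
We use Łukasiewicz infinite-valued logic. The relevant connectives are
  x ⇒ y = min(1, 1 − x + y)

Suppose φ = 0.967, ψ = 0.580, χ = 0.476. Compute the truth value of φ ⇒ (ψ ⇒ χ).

ψ ⇒ χ = min(1, 1 − 0.580 + 0.476) = min(1, 0.896) = 0.896
φ ⇒ (ψ ⇒ χ) = min(1, 1 − 0.967 + 0.896) = min(1, 0.929) = 0.929

0.929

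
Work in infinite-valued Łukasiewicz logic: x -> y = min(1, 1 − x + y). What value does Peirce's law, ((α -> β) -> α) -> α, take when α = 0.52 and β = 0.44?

0.92

α -> β = min(1, 1 − 0.52 + 0.44) = min(1, 0.92) = 0.92
(α -> β) -> α = min(1, 1 − 0.92 + 0.52) = min(1, 0.60) = 0.60
((α -> β) -> α) -> α = min(1, 1 − 0.60 + 0.52) = min(1, 0.92) = 0.92
(The value 0.92 < 1 shows this instance is not satisfied; not a Ł∞-tautology in general.)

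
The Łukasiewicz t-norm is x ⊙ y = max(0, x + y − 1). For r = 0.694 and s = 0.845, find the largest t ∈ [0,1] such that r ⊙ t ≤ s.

The residuum of the Łukasiewicz t-norm gives the supremum: min(1, 1 − 0.694 + 0.845).
1 − 0.694 + 0.845 = 1.151, so t = min(1, 1.151) = 1.000.
Check: 0.694 ⊙ 1.000 = max(0, 0.694) = 0.694 ≤ 0.845.

1.000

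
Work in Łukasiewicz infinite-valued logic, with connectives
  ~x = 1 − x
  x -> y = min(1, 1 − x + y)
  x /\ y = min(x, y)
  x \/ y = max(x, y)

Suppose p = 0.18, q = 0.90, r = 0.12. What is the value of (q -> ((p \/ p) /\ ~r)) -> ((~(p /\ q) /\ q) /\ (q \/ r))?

1.00

p \/ p = max(0.18, 0.18) = 0.18
~r = 1 − 0.12 = 0.88
(p \/ p) /\ ~r = min(0.18, 0.88) = 0.18
q -> ((p \/ p) /\ ~r) = min(1, 1 − 0.90 + 0.18) = min(1, 0.28) = 0.28
p /\ q = min(0.18, 0.90) = 0.18
~(p /\ q) = 1 − 0.18 = 0.82
~(p /\ q) /\ q = min(0.82, 0.90) = 0.82
q \/ r = max(0.90, 0.12) = 0.90
(~(p /\ q) /\ q) /\ (q \/ r) = min(0.82, 0.90) = 0.82
(q -> ((p \/ p) /\ ~r)) -> ((~(p /\ q) /\ q) /\ (q \/ r)) = min(1, 1 − 0.28 + 0.82) = min(1, 1.54) = 1.00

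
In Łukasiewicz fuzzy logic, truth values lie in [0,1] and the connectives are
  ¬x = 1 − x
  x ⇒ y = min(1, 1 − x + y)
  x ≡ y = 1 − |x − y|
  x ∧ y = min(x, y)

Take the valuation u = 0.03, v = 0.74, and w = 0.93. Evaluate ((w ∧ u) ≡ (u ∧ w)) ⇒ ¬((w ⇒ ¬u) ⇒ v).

w ∧ u = min(0.93, 0.03) = 0.03
u ∧ w = min(0.03, 0.93) = 0.03
(w ∧ u) ≡ (u ∧ w) = 1 − |0.03 − 0.03| = 1 − 0.00 = 1.00
¬u = 1 − 0.03 = 0.97
w ⇒ ¬u = min(1, 1 − 0.93 + 0.97) = min(1, 1.04) = 1.00
(w ⇒ ¬u) ⇒ v = min(1, 1 − 1.00 + 0.74) = min(1, 0.74) = 0.74
¬((w ⇒ ¬u) ⇒ v) = 1 − 0.74 = 0.26
((w ∧ u) ≡ (u ∧ w)) ⇒ ¬((w ⇒ ¬u) ⇒ v) = min(1, 1 − 1.00 + 0.26) = min(1, 0.26) = 0.26

0.26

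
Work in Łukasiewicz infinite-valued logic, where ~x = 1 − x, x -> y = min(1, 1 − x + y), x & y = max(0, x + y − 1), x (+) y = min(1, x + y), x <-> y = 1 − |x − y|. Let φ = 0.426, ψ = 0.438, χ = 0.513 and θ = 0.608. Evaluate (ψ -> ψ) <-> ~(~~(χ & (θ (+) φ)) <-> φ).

ψ -> ψ = min(1, 1 − 0.438 + 0.438) = min(1, 1.000) = 1.000
θ (+) φ = min(1, 0.608 + 0.426) = min(1, 1.034) = 1.000
χ & (θ (+) φ) = max(0, 0.513 + 1.000 − 1) = max(0, 0.513) = 0.513
~(χ & (θ (+) φ)) = 1 − 0.513 = 0.487
~~(χ & (θ (+) φ)) = 1 − 0.487 = 0.513
~~(χ & (θ (+) φ)) <-> φ = 1 − |0.513 − 0.426| = 1 − 0.087 = 0.913
~(~~(χ & (θ (+) φ)) <-> φ) = 1 − 0.913 = 0.087
(ψ -> ψ) <-> ~(~~(χ & (θ (+) φ)) <-> φ) = 1 − |1.000 − 0.087| = 1 − 0.913 = 0.087

0.087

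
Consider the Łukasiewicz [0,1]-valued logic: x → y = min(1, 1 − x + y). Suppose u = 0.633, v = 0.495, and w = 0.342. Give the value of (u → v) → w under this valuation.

0.480

u → v = min(1, 1 − 0.633 + 0.495) = min(1, 0.862) = 0.862
(u → v) → w = min(1, 1 − 0.862 + 0.342) = min(1, 0.480) = 0.480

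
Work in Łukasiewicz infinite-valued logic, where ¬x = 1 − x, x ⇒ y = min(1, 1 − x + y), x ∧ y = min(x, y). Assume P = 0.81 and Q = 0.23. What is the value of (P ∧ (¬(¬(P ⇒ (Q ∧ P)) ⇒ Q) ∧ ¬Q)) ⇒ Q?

Q ∧ P = min(0.23, 0.81) = 0.23
P ⇒ (Q ∧ P) = min(1, 1 − 0.81 + 0.23) = min(1, 0.42) = 0.42
¬(P ⇒ (Q ∧ P)) = 1 − 0.42 = 0.58
¬(P ⇒ (Q ∧ P)) ⇒ Q = min(1, 1 − 0.58 + 0.23) = min(1, 0.65) = 0.65
¬(¬(P ⇒ (Q ∧ P)) ⇒ Q) = 1 − 0.65 = 0.35
¬Q = 1 − 0.23 = 0.77
¬(¬(P ⇒ (Q ∧ P)) ⇒ Q) ∧ ¬Q = min(0.35, 0.77) = 0.35
P ∧ (¬(¬(P ⇒ (Q ∧ P)) ⇒ Q) ∧ ¬Q) = min(0.81, 0.35) = 0.35
(P ∧ (¬(¬(P ⇒ (Q ∧ P)) ⇒ Q) ∧ ¬Q)) ⇒ Q = min(1, 1 − 0.35 + 0.23) = min(1, 0.88) = 0.88

0.88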